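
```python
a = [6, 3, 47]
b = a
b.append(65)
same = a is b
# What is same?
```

After line 1: a = [6, 3, 47]
After line 2 (b = a is an alias, same object): a = [6, 3, 47], b = [6, 3, 47]
After line 3 (b.append mutates the shared list): a = [6, 3, 47, 65], b = [6, 3, 47, 65]
After line 4 (same = a is b; same object -> True): same = True

True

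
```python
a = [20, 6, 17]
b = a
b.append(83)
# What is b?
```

After line 1: a = [20, 6, 17]
After line 2 (b = a is an alias, same object): a = [20, 6, 17], b = [20, 6, 17]
After line 3 (b.append mutates the shared list): a = [20, 6, 17, 83], b = [20, 6, 17, 83]

[20, 6, 17, 83]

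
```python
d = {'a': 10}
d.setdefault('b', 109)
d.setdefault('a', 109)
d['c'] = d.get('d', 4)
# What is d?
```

After line 1: d = {'a': 10}
After line 2 (setdefault adds 'b'=109): d = {'a': 10, 'b': 109}
After line 3 (setdefault 'a' no-op, already exists): d = {'a': 10, 'b': 109}
After line 4 (get('d', 4) returns default since 'd' not in d): d = {'a': 10, 'b': 109, 'c': 4}

{'a': 10, 'b': 109, 'c': 4}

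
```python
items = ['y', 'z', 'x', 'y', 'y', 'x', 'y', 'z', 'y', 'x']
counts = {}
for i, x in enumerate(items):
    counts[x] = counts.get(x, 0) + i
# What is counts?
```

Initial: counts = {}, items = ['y', 'z', 'x', 'y', 'y', 'x', 'y', 'z', 'y', 'x']
i=0, x='y': counts = {'y': 0}
i=1, x='z': counts = {'y': 0, 'z': 1}
i=2, x='x': counts = {'y': 0, 'z': 1, 'x': 2}
i=3, x='y': counts = {'y': 3, 'z': 1, 'x': 2}
i=4, x='y': counts = {'y': 7, 'z': 1, 'x': 2}
i=5, x='x': counts = {'y': 7, 'z': 1, 'x': 7}
i=6, x='y': counts = {'y': 13, 'z': 1, 'x': 7}
i=7, x='z': counts = {'y': 13, 'z': 8, 'x': 7}
i=8, x='y': counts = {'y': 21, 'z': 8, 'x': 7}
i=9, x='x': counts = {'y': 21, 'z': 8, 'x': 16}

{'y': 21, 'z': 8, 'x': 16}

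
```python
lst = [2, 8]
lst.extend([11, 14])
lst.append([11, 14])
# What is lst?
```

After line 1: lst = [2, 8]
After line 2 (extend unpacks [11, 14]): lst = [2, 8, 11, 14]
After line 3 (append adds [11, 14] as single element): lst = [2, 8, 11, 14, [11, 14]]

[2, 8, 11, 14, [11, 14]]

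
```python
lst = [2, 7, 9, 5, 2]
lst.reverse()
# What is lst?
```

[2, 5, 9, 7, 2]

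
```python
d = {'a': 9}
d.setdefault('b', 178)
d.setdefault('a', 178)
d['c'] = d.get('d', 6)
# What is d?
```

After line 1: d = {'a': 9}
After line 2 (setdefault adds 'b'=178): d = {'a': 9, 'b': 178}
After line 3 (setdefault 'a' no-op, already exists): d = {'a': 9, 'b': 178}
After line 4 (get('d', 6) returns default since 'd' not in d): d = {'a': 9, 'b': 178, 'c': 6}

{'a': 9, 'b': 178, 'c': 6}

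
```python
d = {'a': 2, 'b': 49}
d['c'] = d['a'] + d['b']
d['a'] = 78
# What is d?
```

After line 1: d = {'a': 2, 'b': 49}
After line 2 (d['c'] = 2 + 49): d = {'a': 2, 'b': 49, 'c': 51}
After line 3: d = {'a': 78, 'b': 49, 'c': 51}

{'a': 78, 'b': 49, 'c': 51}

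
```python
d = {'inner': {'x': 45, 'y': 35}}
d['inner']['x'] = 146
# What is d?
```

After line 1: d = {'inner': {'x': 45, 'y': 35}}
After line 2 (inner x overwritten): d = {'inner': {'x': 146, 'y': 35}}

{'inner': {'x': 146, 'y': 35}}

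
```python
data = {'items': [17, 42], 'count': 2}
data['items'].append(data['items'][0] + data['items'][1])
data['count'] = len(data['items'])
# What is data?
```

After line 1: data = {'items': [17, 42], 'count': 2}
After line 2 (append 17 + 42 = 59): data = {'items': [17, 42, 59], 'count': 2}
After line 3 (count = len(items) = 3): data = {'items': [17, 42, 59], 'count': 3}

{'items': [17, 42, 59], 'count': 3}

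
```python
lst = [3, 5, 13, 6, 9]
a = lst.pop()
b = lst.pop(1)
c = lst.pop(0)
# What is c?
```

After line 1: lst = [3, 5, 13, 6, 9]
After line 2 (pop() -> a = 9): lst = [3, 5, 13, 6]
After line 3 (pop(1) -> b = 5): lst = [3, 13, 6]
After line 4 (pop(0) -> c = 3): lst = [13, 6]

3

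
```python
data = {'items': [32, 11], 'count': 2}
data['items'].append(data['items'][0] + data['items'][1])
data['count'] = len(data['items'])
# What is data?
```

After line 1: data = {'items': [32, 11], 'count': 2}
After line 2 (append 32 + 11 = 43): data = {'items': [32, 11, 43], 'count': 2}
After line 3 (count = len(items) = 3): data = {'items': [32, 11, 43], 'count': 3}

{'items': [32, 11, 43], 'count': 3}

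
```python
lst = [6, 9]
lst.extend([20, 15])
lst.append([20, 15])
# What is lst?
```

After line 1: lst = [6, 9]
After line 2 (extend unpacks [20, 15]): lst = [6, 9, 20, 15]
After line 3 (append adds [20, 15] as single element): lst = [6, 9, 20, 15, [20, 15]]

[6, 9, 20, 15, [20, 15]]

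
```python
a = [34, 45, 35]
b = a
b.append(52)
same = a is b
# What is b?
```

After line 1: a = [34, 45, 35]
After line 2 (b = a is an alias, same object): a = [34, 45, 35], b = [34, 45, 35]
After line 3 (b.append mutates the shared list): a = [34, 45, 35, 52], b = [34, 45, 35, 52]
After line 4 (same = a is b; same object -> True): same = True

[34, 45, 35, 52]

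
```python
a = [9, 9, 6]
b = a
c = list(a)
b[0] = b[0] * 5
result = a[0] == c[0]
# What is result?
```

After line 1: a = [9, 9, 6]
After line 2 (b = a, alias): a = [9, 9, 6], b = [9, 9, 6]
After line 3 (c = list(a) is a copy, new object): c = [9, 9, 6]
After line 4 (b[0] = 9 * 5 = 45; mutates shared a/b): a = b = [45, 9, 6], c = [9, 9, 6]
After line 5 (a[0] = 45, c[0] = 9; result = False)

False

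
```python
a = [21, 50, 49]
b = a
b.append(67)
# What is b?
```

After line 1: a = [21, 50, 49]
After line 2 (b = a is an alias, same object): a = [21, 50, 49], b = [21, 50, 49]
After line 3 (b.append mutates the shared list): a = [21, 50, 49, 67], b = [21, 50, 49, 67]

[21, 50, 49, 67]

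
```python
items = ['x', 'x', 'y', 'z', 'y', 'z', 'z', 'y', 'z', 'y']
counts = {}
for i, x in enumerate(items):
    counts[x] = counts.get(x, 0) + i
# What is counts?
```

Initial: counts = {}, items = ['x', 'x', 'y', 'z', 'y', 'z', 'z', 'y', 'z', 'y']
i=0, x='x': counts = {'x': 0}
i=1, x='x': counts = {'x': 1}
i=2, x='y': counts = {'x': 1, 'y': 2}
i=3, x='z': counts = {'x': 1, 'y': 2, 'z': 3}
i=4, x='y': counts = {'x': 1, 'y': 6, 'z': 3}
i=5, x='z': counts = {'x': 1, 'y': 6, 'z': 8}
i=6, x='z': counts = {'x': 1, 'y': 6, 'z': 14}
i=7, x='y': counts = {'x': 1, 'y': 13, 'z': 14}
i=8, x='z': counts = {'x': 1, 'y': 13, 'z': 22}
i=9, x='y': counts = {'x': 1, 'y': 22, 'z': 22}

{'x': 1, 'y': 22, 'z': 22}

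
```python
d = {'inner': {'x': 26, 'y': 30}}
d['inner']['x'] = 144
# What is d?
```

After line 1: d = {'inner': {'x': 26, 'y': 30}}
After line 2 (inner x overwritten): d = {'inner': {'x': 144, 'y': 30}}

{'inner': {'x': 144, 'y': 30}}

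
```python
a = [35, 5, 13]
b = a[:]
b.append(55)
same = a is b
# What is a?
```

After line 1: a = [35, 5, 13]
After line 2 (b = a[:] is a shallow copy, new object): a = [35, 5, 13], b = [35, 5, 13]
After line 3 (append only mutates b): a = [35, 5, 13], b = [35, 5, 13, 55]
After line 4 (same = a is b; different objects -> False): same = False

[35, 5, 13]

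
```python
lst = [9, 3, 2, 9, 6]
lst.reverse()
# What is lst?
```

[6, 9, 2, 3, 9]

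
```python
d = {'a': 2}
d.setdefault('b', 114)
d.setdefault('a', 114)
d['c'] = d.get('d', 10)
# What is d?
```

After line 1: d = {'a': 2}
After line 2 (setdefault adds 'b'=114): d = {'a': 2, 'b': 114}
After line 3 (setdefault 'a' no-op, already exists): d = {'a': 2, 'b': 114}
After line 4 (get('d', 10) returns default since 'd' not in d): d = {'a': 2, 'b': 114, 'c': 10}

{'a': 2, 'b': 114, 'c': 10}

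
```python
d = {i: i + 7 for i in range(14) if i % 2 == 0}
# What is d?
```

{0: 7, 2: 9, 4: 11, 6: 13, 8: 15, 10: 17, 12: 19}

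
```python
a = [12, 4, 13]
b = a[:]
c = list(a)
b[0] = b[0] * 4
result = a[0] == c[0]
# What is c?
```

After line 1: a = [12, 4, 13]
After line 2 (b = a[:], copy): a = [12, 4, 13], b = [12, 4, 13]
After line 3 (c = list(a) is a copy, new object): c = [12, 4, 13]
After line 4 (b[0] = 12 * 4 = 48; only b mutates (copy)): a = [12, 4, 13], b = [48, 4, 13], c = [12, 4, 13]
After line 5 (a[0] = 12, c[0] = 12; result = True)

[12, 4, 13]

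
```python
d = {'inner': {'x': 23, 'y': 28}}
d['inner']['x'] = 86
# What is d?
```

After line 1: d = {'inner': {'x': 23, 'y': 28}}
After line 2 (inner x overwritten): d = {'inner': {'x': 86, 'y': 28}}

{'inner': {'x': 86, 'y': 28}}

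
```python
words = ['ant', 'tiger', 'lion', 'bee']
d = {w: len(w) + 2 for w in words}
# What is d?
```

{'ant': 5, 'tiger': 7, 'lion': 6, 'bee': 5}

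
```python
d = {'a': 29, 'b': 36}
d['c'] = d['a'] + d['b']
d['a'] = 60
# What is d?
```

After line 1: d = {'a': 29, 'b': 36}
After line 2 (d['c'] = 29 + 36): d = {'a': 29, 'b': 36, 'c': 65}
After line 3: d = {'a': 60, 'b': 36, 'c': 65}

{'a': 60, 'b': 36, 'c': 65}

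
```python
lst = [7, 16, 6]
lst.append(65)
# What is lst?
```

[7, 16, 6, 65]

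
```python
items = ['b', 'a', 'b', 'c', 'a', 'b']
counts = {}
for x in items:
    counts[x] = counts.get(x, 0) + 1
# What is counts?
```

Initial: counts = {}, items = ['b', 'a', 'b', 'c', 'a', 'b']
See 'b': counts = {'b': 1}
See 'a': counts = {'b': 1, 'a': 1}
See 'b': counts = {'b': 2, 'a': 1}
See 'c': counts = {'b': 2, 'a': 1, 'c': 1}
See 'a': counts = {'b': 2, 'a': 2, 'c': 1}
See 'b': counts = {'b': 3, 'a': 2, 'c': 1}

{'b': 3, 'a': 2, 'c': 1}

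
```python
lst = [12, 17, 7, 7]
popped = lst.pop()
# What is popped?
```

7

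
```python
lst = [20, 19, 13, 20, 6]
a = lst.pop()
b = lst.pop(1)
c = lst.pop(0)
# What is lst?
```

After line 1: lst = [20, 19, 13, 20, 6]
After line 2 (pop() -> a = 6): lst = [20, 19, 13, 20]
After line 3 (pop(1) -> b = 19): lst = [20, 13, 20]
After line 4 (pop(0) -> c = 20): lst = [13, 20]

[13, 20]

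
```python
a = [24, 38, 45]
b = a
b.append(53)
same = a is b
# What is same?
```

After line 1: a = [24, 38, 45]
After line 2 (b = a is an alias, same object): a = [24, 38, 45], b = [24, 38, 45]
After line 3 (b.append mutates the shared list): a = [24, 38, 45, 53], b = [24, 38, 45, 53]
After line 4 (same = a is b; same object -> True): same = True

True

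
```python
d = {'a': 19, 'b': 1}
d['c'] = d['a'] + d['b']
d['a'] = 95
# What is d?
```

After line 1: d = {'a': 19, 'b': 1}
After line 2 (d['c'] = 19 + 1): d = {'a': 19, 'b': 1, 'c': 20}
After line 3: d = {'a': 95, 'b': 1, 'c': 20}

{'a': 95, 'b': 1, 'c': 20}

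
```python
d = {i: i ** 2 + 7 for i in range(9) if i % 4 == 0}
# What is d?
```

{0: 7, 4: 23, 8: 71}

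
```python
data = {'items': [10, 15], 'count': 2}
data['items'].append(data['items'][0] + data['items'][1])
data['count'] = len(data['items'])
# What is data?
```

After line 1: data = {'items': [10, 15], 'count': 2}
After line 2 (append 10 + 15 = 25): data = {'items': [10, 15, 25], 'count': 2}
After line 3 (count = len(items) = 3): data = {'items': [10, 15, 25], 'count': 3}

{'items': [10, 15, 25], 'count': 3}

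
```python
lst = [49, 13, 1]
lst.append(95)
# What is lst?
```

[49, 13, 1, 95]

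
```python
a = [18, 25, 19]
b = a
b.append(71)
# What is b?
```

After line 1: a = [18, 25, 19]
After line 2 (b = a is an alias, same object): a = [18, 25, 19], b = [18, 25, 19]
After line 3 (b.append mutates the shared list): a = [18, 25, 19, 71], b = [18, 25, 19, 71]

[18, 25, 19, 71]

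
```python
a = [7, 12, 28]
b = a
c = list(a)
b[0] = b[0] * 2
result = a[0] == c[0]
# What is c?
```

After line 1: a = [7, 12, 28]
After line 2 (b = a, alias): a = [7, 12, 28], b = [7, 12, 28]
After line 3 (c = list(a) is a copy, new object): c = [7, 12, 28]
After line 4 (b[0] = 7 * 2 = 14; mutates shared a/b): a = b = [14, 12, 28], c = [7, 12, 28]
After line 5 (a[0] = 14, c[0] = 7; result = False)

[7, 12, 28]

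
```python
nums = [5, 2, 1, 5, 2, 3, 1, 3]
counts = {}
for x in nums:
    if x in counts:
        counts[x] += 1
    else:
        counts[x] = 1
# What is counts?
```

Initial: counts = {}, nums = [5, 2, 1, 5, 2, 3, 1, 3]
See 5: counts = {5: 1}
See 2: counts = {5: 1, 2: 1}
See 1: counts = {5: 1, 2: 1, 1: 1}
See 5: counts = {5: 2, 2: 1, 1: 1}
See 2: counts = {5: 2, 2: 2, 1: 1}
See 3: counts = {5: 2, 2: 2, 1: 1, 3: 1}
See 1: counts = {5: 2, 2: 2, 1: 2, 3: 1}
See 3: counts = {5: 2, 2: 2, 1: 2, 3: 2}

{5: 2, 2: 2, 1: 2, 3: 2}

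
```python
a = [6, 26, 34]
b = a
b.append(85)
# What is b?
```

After line 1: a = [6, 26, 34]
After line 2 (b = a is an alias, same object): a = [6, 26, 34], b = [6, 26, 34]
After line 3 (b.append mutates the shared list): a = [6, 26, 34, 85], b = [6, 26, 34, 85]

[6, 26, 34, 85]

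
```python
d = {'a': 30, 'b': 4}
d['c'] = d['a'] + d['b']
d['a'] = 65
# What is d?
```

After line 1: d = {'a': 30, 'b': 4}
After line 2 (d['c'] = 30 + 4): d = {'a': 30, 'b': 4, 'c': 34}
After line 3: d = {'a': 65, 'b': 4, 'c': 34}

{'a': 65, 'b': 4, 'c': 34}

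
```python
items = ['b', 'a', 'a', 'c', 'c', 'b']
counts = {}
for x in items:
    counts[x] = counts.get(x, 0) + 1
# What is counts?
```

Initial: counts = {}, items = ['b', 'a', 'a', 'c', 'c', 'b']
See 'b': counts = {'b': 1}
See 'a': counts = {'b': 1, 'a': 1}
See 'a': counts = {'b': 1, 'a': 2}
See 'c': counts = {'b': 1, 'a': 2, 'c': 1}
See 'c': counts = {'b': 1, 'a': 2, 'c': 2}
See 'b': counts = {'b': 2, 'a': 2, 'c': 2}

{'b': 2, 'a': 2, 'c': 2}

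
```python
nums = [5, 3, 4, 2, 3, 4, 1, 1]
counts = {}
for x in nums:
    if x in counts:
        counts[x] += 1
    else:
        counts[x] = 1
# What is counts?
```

Initial: counts = {}, nums = [5, 3, 4, 2, 3, 4, 1, 1]
See 5: counts = {5: 1}
See 3: counts = {5: 1, 3: 1}
See 4: counts = {5: 1, 3: 1, 4: 1}
See 2: counts = {5: 1, 3: 1, 4: 1, 2: 1}
See 3: counts = {5: 1, 3: 2, 4: 1, 2: 1}
See 4: counts = {5: 1, 3: 2, 4: 2, 2: 1}
See 1: counts = {5: 1, 3: 2, 4: 2, 2: 1, 1: 1}
See 1: counts = {5: 1, 3: 2, 4: 2, 2: 1, 1: 2}

{5: 1, 3: 2, 4: 2, 2: 1, 1: 2}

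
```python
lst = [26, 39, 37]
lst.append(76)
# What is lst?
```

[26, 39, 37, 76]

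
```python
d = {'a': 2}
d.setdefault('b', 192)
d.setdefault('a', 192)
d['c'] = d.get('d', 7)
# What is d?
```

After line 1: d = {'a': 2}
After line 2 (setdefault adds 'b'=192): d = {'a': 2, 'b': 192}
After line 3 (setdefault 'a' no-op, already exists): d = {'a': 2, 'b': 192}
After line 4 (get('d', 7) returns default since 'd' not in d): d = {'a': 2, 'b': 192, 'c': 7}

{'a': 2, 'b': 192, 'c': 7}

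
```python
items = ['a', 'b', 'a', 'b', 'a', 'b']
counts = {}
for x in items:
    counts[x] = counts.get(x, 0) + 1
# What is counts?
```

Initial: counts = {}, items = ['a', 'b', 'a', 'b', 'a', 'b']
See 'a': counts = {'a': 1}
See 'b': counts = {'a': 1, 'b': 1}
See 'a': counts = {'a': 2, 'b': 1}
See 'b': counts = {'a': 2, 'b': 2}
See 'a': counts = {'a': 3, 'b': 2}
See 'b': counts = {'a': 3, 'b': 3}

{'a': 3, 'b': 3}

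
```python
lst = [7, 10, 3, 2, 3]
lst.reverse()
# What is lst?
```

[3, 2, 3, 10, 7]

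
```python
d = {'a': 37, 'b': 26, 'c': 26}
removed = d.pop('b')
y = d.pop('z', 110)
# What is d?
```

After line 1: d = {'a': 37, 'b': 26, 'c': 26}
After line 2 (pop 'b' returns 26): d = {'a': 37, 'c': 26}, removed = 26
After line 3 (pop 'z' missing, returns default 110): d = {'a': 37, 'c': 26}, y = 110

{'a': 37, 'c': 26}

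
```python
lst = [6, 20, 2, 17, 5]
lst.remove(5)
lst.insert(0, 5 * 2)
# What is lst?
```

After line 1: lst = [6, 20, 2, 17, 5]
After line 2 (remove first 5): lst = [6, 20, 2, 17]
After line 3 (insert 10 at index 0): lst = [10, 6, 20, 2, 17]

[10, 6, 20, 2, 17]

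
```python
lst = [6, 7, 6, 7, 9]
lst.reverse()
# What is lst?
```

[9, 7, 6, 7, 6]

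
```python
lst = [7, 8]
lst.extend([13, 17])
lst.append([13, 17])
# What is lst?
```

After line 1: lst = [7, 8]
After line 2 (extend unpacks [13, 17]): lst = [7, 8, 13, 17]
After line 3 (append adds [13, 17] as single element): lst = [7, 8, 13, 17, [13, 17]]

[7, 8, 13, 17, [13, 17]]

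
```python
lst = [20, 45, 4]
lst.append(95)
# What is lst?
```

[20, 45, 4, 95]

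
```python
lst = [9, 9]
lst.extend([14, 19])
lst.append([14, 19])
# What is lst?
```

After line 1: lst = [9, 9]
After line 2 (extend unpacks [14, 19]): lst = [9, 9, 14, 19]
After line 3 (append adds [14, 19] as single element): lst = [9, 9, 14, 19, [14, 19]]

[9, 9, 14, 19, [14, 19]]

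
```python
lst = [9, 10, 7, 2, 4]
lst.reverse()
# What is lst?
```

[4, 2, 7, 10, 9]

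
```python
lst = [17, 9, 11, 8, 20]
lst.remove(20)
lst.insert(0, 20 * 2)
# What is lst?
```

After line 1: lst = [17, 9, 11, 8, 20]
After line 2 (remove first 20): lst = [17, 9, 11, 8]
After line 3 (insert 40 at index 0): lst = [40, 17, 9, 11, 8]

[40, 17, 9, 11, 8]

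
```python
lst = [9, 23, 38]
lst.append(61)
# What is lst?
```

[9, 23, 38, 61]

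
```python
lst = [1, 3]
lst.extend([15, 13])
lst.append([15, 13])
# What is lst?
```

After line 1: lst = [1, 3]
After line 2 (extend unpacks [15, 13]): lst = [1, 3, 15, 13]
After line 3 (append adds [15, 13] as single element): lst = [1, 3, 15, 13, [15, 13]]

[1, 3, 15, 13, [15, 13]]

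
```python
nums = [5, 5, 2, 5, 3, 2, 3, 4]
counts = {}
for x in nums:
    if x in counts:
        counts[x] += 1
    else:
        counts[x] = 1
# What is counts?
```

Initial: counts = {}, nums = [5, 5, 2, 5, 3, 2, 3, 4]
See 5: counts = {5: 1}
See 5: counts = {5: 2}
See 2: counts = {5: 2, 2: 1}
See 5: counts = {5: 3, 2: 1}
See 3: counts = {5: 3, 2: 1, 3: 1}
See 2: counts = {5: 3, 2: 2, 3: 1}
See 3: counts = {5: 3, 2: 2, 3: 2}
See 4: counts = {5: 3, 2: 2, 3: 2, 4: 1}

{5: 3, 2: 2, 3: 2, 4: 1}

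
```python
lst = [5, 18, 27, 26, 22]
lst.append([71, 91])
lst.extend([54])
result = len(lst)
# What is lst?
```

After line 1: lst = [5, 18, 27, 26, 22]
After line 2 (append adds [71, 91] as single element): lst = [5, 18, 27, 26, 22, [71, 91]]
After line 3 (extend unpacks [54], adds 54): lst = [5, 18, 27, 26, 22, [71, 91], 54]
After line 4: result = len(lst) = 7

[5, 18, 27, 26, 22, [71, 91], 54]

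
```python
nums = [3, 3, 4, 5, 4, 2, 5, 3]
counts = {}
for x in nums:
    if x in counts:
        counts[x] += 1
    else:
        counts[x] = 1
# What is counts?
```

Initial: counts = {}, nums = [3, 3, 4, 5, 4, 2, 5, 3]
See 3: counts = {3: 1}
See 3: counts = {3: 2}
See 4: counts = {3: 2, 4: 1}
See 5: counts = {3: 2, 4: 1, 5: 1}
See 4: counts = {3: 2, 4: 2, 5: 1}
See 2: counts = {3: 2, 4: 2, 5: 1, 2: 1}
See 5: counts = {3: 2, 4: 2, 5: 2, 2: 1}
See 3: counts = {3: 3, 4: 2, 5: 2, 2: 1}

{3: 3, 4: 2, 5: 2, 2: 1}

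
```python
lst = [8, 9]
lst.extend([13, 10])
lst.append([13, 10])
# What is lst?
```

After line 1: lst = [8, 9]
After line 2 (extend unpacks [13, 10]): lst = [8, 9, 13, 10]
After line 3 (append adds [13, 10] as single element): lst = [8, 9, 13, 10, [13, 10]]

[8, 9, 13, 10, [13, 10]]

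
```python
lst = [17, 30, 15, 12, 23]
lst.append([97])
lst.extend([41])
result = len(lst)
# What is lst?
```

After line 1: lst = [17, 30, 15, 12, 23]
After line 2 (append adds [97] as single element): lst = [17, 30, 15, 12, 23, [97]]
After line 3 (extend unpacks [41], adds 41): lst = [17, 30, 15, 12, 23, [97], 41]
After line 4: result = len(lst) = 7

[17, 30, 15, 12, 23, [97], 41]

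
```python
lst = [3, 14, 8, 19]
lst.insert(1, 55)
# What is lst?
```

[3, 55, 14, 8, 19]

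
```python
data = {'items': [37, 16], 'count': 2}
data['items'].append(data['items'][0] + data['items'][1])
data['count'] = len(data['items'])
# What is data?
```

After line 1: data = {'items': [37, 16], 'count': 2}
After line 2 (append 37 + 16 = 53): data = {'items': [37, 16, 53], 'count': 2}
After line 3 (count = len(items) = 3): data = {'items': [37, 16, 53], 'count': 3}

{'items': [37, 16, 53], 'count': 3}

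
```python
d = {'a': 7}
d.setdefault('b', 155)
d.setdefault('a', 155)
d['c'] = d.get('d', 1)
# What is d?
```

After line 1: d = {'a': 7}
After line 2 (setdefault adds 'b'=155): d = {'a': 7, 'b': 155}
After line 3 (setdefault 'a' no-op, already exists): d = {'a': 7, 'b': 155}
After line 4 (get('d', 1) returns default since 'd' not in d): d = {'a': 7, 'b': 155, 'c': 1}

{'a': 7, 'b': 155, 'c': 1}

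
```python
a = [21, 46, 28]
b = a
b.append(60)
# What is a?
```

After line 1: a = [21, 46, 28]
After line 2 (b = a is an alias, same object): a = [21, 46, 28], b = [21, 46, 28]
After line 3 (b.append mutates the shared list): a = [21, 46, 28, 60], b = [21, 46, 28, 60]

[21, 46, 28, 60]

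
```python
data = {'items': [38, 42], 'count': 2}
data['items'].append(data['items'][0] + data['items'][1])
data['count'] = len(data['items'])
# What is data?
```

After line 1: data = {'items': [38, 42], 'count': 2}
After line 2 (append 38 + 42 = 80): data = {'items': [38, 42, 80], 'count': 2}
After line 3 (count = len(items) = 3): data = {'items': [38, 42, 80], 'count': 3}

{'items': [38, 42, 80], 'count': 3}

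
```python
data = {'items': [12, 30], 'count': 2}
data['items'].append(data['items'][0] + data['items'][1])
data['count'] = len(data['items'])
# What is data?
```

After line 1: data = {'items': [12, 30], 'count': 2}
After line 2 (append 12 + 30 = 42): data = {'items': [12, 30, 42], 'count': 2}
After line 3 (count = len(items) = 3): data = {'items': [12, 30, 42], 'count': 3}

{'items': [12, 30, 42], 'count': 3}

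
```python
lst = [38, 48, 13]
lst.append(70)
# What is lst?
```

[38, 48, 13, 70]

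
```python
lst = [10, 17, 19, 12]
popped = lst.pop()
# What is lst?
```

[10, 17, 19]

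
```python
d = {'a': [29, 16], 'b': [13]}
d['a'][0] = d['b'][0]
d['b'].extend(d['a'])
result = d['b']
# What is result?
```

After line 1: d = {'a': [29, 16], 'b': [13]}
After line 2 (a[0] = b[0] = 13): d = {'a': [13, 16], 'b': [13]}
After line 3 (b.extend(a) appends [13, 16]): d = {'a': [13, 16], 'b': [13, 13, 16]}
After line 4: result = d['b'] = [13, 13, 16]

[13, 13, 16]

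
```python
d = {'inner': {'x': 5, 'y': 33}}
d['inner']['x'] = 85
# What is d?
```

After line 1: d = {'inner': {'x': 5, 'y': 33}}
After line 2 (inner x overwritten): d = {'inner': {'x': 85, 'y': 33}}

{'inner': {'x': 85, 'y': 33}}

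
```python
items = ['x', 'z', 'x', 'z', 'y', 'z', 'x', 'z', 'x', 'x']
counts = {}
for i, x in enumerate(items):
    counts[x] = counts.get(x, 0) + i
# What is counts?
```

Initial: counts = {}, items = ['x', 'z', 'x', 'z', 'y', 'z', 'x', 'z', 'x', 'x']
i=0, x='x': counts = {'x': 0}
i=1, x='z': counts = {'x': 0, 'z': 1}
i=2, x='x': counts = {'x': 2, 'z': 1}
i=3, x='z': counts = {'x': 2, 'z': 4}
i=4, x='y': counts = {'x': 2, 'z': 4, 'y': 4}
i=5, x='z': counts = {'x': 2, 'z': 9, 'y': 4}
i=6, x='x': counts = {'x': 8, 'z': 9, 'y': 4}
i=7, x='z': counts = {'x': 8, 'z': 16, 'y': 4}
i=8, x='x': counts = {'x': 16, 'z': 16, 'y': 4}
i=9, x='x': counts = {'x': 25, 'z': 16, 'y': 4}

{'x': 25, 'z': 16, 'y': 4}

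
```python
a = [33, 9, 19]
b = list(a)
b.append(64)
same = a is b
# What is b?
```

After line 1: a = [33, 9, 19]
After line 2 (b = list(a) is a shallow copy, new object): a = [33, 9, 19], b = [33, 9, 19]
After line 3 (append only mutates b): a = [33, 9, 19], b = [33, 9, 19, 64]
After line 4 (same = a is b; different objects -> False): same = False

[33, 9, 19, 64]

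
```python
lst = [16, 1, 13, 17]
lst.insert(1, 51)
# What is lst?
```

[16, 51, 1, 13, 17]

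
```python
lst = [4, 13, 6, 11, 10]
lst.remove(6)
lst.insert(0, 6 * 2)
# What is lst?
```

After line 1: lst = [4, 13, 6, 11, 10]
After line 2 (remove first 6): lst = [4, 13, 11, 10]
After line 3 (insert 12 at index 0): lst = [12, 4, 13, 11, 10]

[12, 4, 13, 11, 10]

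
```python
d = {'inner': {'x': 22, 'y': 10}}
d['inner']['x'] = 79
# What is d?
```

After line 1: d = {'inner': {'x': 22, 'y': 10}}
After line 2 (inner x overwritten): d = {'inner': {'x': 79, 'y': 10}}

{'inner': {'x': 79, 'y': 10}}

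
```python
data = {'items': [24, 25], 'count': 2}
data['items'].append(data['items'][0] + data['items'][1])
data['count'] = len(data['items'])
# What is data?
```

After line 1: data = {'items': [24, 25], 'count': 2}
After line 2 (append 24 + 25 = 49): data = {'items': [24, 25, 49], 'count': 2}
After line 3 (count = len(items) = 3): data = {'items': [24, 25, 49], 'count': 3}

{'items': [24, 25, 49], 'count': 3}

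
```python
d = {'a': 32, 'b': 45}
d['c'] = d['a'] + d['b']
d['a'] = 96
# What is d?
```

After line 1: d = {'a': 32, 'b': 45}
After line 2 (d['c'] = 32 + 45): d = {'a': 32, 'b': 45, 'c': 77}
After line 3: d = {'a': 96, 'b': 45, 'c': 77}

{'a': 96, 'b': 45, 'c': 77}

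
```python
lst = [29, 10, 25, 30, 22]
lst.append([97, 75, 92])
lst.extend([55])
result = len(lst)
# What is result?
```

After line 1: lst = [29, 10, 25, 30, 22]
After line 2 (append adds [97, 75, 92] as single element): lst = [29, 10, 25, 30, 22, [97, 75, 92]]
After line 3 (extend unpacks [55], adds 55): lst = [29, 10, 25, 30, 22, [97, 75, 92], 55]
After line 4: result = len(lst) = 7

7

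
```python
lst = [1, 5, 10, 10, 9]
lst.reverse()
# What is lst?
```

[9, 10, 10, 5, 1]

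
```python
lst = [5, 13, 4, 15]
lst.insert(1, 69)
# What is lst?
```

[5, 69, 13, 4, 15]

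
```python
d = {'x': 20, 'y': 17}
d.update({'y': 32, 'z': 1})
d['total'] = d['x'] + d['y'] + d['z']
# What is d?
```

After line 1: d = {'x': 20, 'y': 17}
After line 2 (y overwritten, z added): d = {'x': 20, 'y': 32, 'z': 1}
After line 3 (total = 20 + 32 + 1 = 53): d = {'x': 20, 'y': 32, 'z': 1, 'total': 53}

{'x': 20, 'y': 32, 'z': 1, 'total': 53}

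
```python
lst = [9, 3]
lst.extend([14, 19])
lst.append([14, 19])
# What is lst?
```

After line 1: lst = [9, 3]
After line 2 (extend unpacks [14, 19]): lst = [9, 3, 14, 19]
After line 3 (append adds [14, 19] as single element): lst = [9, 3, 14, 19, [14, 19]]

[9, 3, 14, 19, [14, 19]]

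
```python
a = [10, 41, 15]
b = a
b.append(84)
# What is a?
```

After line 1: a = [10, 41, 15]
After line 2 (b = a is an alias, same object): a = [10, 41, 15], b = [10, 41, 15]
After line 3 (b.append mutates the shared list): a = [10, 41, 15, 84], b = [10, 41, 15, 84]

[10, 41, 15, 84]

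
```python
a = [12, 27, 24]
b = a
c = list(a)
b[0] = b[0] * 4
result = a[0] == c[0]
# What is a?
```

After line 1: a = [12, 27, 24]
After line 2 (b = a, alias): a = [12, 27, 24], b = [12, 27, 24]
After line 3 (c = list(a) is a copy, new object): c = [12, 27, 24]
After line 4 (b[0] = 12 * 4 = 48; mutates shared a/b): a = b = [48, 27, 24], c = [12, 27, 24]
After line 5 (a[0] = 48, c[0] = 12; result = False)

[48, 27, 24]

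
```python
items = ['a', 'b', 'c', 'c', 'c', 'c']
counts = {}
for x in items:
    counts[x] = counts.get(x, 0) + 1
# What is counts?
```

Initial: counts = {}, items = ['a', 'b', 'c', 'c', 'c', 'c']
See 'a': counts = {'a': 1}
See 'b': counts = {'a': 1, 'b': 1}
See 'c': counts = {'a': 1, 'b': 1, 'c': 1}
See 'c': counts = {'a': 1, 'b': 1, 'c': 2}
See 'c': counts = {'a': 1, 'b': 1, 'c': 3}
See 'c': counts = {'a': 1, 'b': 1, 'c': 4}

{'a': 1, 'b': 1, 'c': 4}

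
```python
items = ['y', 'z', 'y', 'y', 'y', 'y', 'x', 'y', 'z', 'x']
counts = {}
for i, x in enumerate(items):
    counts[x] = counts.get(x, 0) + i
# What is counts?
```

Initial: counts = {}, items = ['y', 'z', 'y', 'y', 'y', 'y', 'x', 'y', 'z', 'x']
i=0, x='y': counts = {'y': 0}
i=1, x='z': counts = {'y': 0, 'z': 1}
i=2, x='y': counts = {'y': 2, 'z': 1}
i=3, x='y': counts = {'y': 5, 'z': 1}
i=4, x='y': counts = {'y': 9, 'z': 1}
i=5, x='y': counts = {'y': 14, 'z': 1}
i=6, x='x': counts = {'y': 14, 'z': 1, 'x': 6}
i=7, x='y': counts = {'y': 21, 'z': 1, 'x': 6}
i=8, x='z': counts = {'y': 21, 'z': 9, 'x': 6}
i=9, x='x': counts = {'y': 21, 'z': 9, 'x': 15}

{'y': 21, 'z': 9, 'x': 15}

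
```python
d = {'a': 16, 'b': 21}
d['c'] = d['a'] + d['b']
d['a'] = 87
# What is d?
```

After line 1: d = {'a': 16, 'b': 21}
After line 2 (d['c'] = 16 + 21): d = {'a': 16, 'b': 21, 'c': 37}
After line 3: d = {'a': 87, 'b': 21, 'c': 37}

{'a': 87, 'b': 21, 'c': 37}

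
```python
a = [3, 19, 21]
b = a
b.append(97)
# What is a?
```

After line 1: a = [3, 19, 21]
After line 2 (b = a is an alias, same object): a = [3, 19, 21], b = [3, 19, 21]
After line 3 (b.append mutates the shared list): a = [3, 19, 21, 97], b = [3, 19, 21, 97]

[3, 19, 21, 97]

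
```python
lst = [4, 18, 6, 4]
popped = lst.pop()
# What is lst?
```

[4, 18, 6]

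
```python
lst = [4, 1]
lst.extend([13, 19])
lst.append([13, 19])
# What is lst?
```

After line 1: lst = [4, 1]
After line 2 (extend unpacks [13, 19]): lst = [4, 1, 13, 19]
After line 3 (append adds [13, 19] as single element): lst = [4, 1, 13, 19, [13, 19]]

[4, 1, 13, 19, [13, 19]]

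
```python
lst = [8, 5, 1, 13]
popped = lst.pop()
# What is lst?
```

[8, 5, 1]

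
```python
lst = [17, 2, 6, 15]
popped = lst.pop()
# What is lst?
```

[17, 2, 6]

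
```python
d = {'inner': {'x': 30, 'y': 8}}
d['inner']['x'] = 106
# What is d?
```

After line 1: d = {'inner': {'x': 30, 'y': 8}}
After line 2 (inner x overwritten): d = {'inner': {'x': 106, 'y': 8}}

{'inner': {'x': 106, 'y': 8}}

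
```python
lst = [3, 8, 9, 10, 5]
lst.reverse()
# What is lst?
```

[5, 10, 9, 8, 3]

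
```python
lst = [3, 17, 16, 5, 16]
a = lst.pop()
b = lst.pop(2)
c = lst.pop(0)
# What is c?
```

After line 1: lst = [3, 17, 16, 5, 16]
After line 2 (pop() -> a = 16): lst = [3, 17, 16, 5]
After line 3 (pop(2) -> b = 16): lst = [3, 17, 5]
After line 4 (pop(0) -> c = 3): lst = [17, 5]

3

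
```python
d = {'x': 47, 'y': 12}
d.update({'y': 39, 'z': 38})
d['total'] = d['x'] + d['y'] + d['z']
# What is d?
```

After line 1: d = {'x': 47, 'y': 12}
After line 2 (y overwritten, z added): d = {'x': 47, 'y': 39, 'z': 38}
After line 3 (total = 47 + 39 + 38 = 124): d = {'x': 47, 'y': 39, 'z': 38, 'total': 124}

{'x': 47, 'y': 39, 'z': 38, 'total': 124}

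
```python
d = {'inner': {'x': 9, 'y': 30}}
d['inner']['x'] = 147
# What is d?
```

After line 1: d = {'inner': {'x': 9, 'y': 30}}
After line 2 (inner x overwritten): d = {'inner': {'x': 147, 'y': 30}}

{'inner': {'x': 147, 'y': 30}}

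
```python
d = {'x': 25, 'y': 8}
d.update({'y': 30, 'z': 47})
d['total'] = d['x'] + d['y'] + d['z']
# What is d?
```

After line 1: d = {'x': 25, 'y': 8}
After line 2 (y overwritten, z added): d = {'x': 25, 'y': 30, 'z': 47}
After line 3 (total = 25 + 30 + 47 = 102): d = {'x': 25, 'y': 30, 'z': 47, 'total': 102}

{'x': 25, 'y': 30, 'z': 47, 'total': 102}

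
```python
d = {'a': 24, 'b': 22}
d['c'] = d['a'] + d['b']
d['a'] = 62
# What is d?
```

After line 1: d = {'a': 24, 'b': 22}
After line 2 (d['c'] = 24 + 22): d = {'a': 24, 'b': 22, 'c': 46}
After line 3: d = {'a': 62, 'b': 22, 'c': 46}

{'a': 62, 'b': 22, 'c': 46}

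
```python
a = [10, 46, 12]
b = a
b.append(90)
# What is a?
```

After line 1: a = [10, 46, 12]
After line 2 (b = a is an alias, same object): a = [10, 46, 12], b = [10, 46, 12]
After line 3 (b.append mutates the shared list): a = [10, 46, 12, 90], b = [10, 46, 12, 90]

[10, 46, 12, 90]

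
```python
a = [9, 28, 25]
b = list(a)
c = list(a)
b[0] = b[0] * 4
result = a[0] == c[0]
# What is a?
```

After line 1: a = [9, 28, 25]
After line 2 (b = list(a), copy): a = [9, 28, 25], b = [9, 28, 25]
After line 3 (c = list(a) is a copy, new object): c = [9, 28, 25]
After line 4 (b[0] = 9 * 4 = 36; only b mutates (copy)): a = [9, 28, 25], b = [36, 28, 25], c = [9, 28, 25]
After line 5 (a[0] = 9, c[0] = 9; result = True)

[9, 28, 25]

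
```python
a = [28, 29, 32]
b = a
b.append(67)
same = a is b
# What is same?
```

After line 1: a = [28, 29, 32]
After line 2 (b = a is an alias, same object): a = [28, 29, 32], b = [28, 29, 32]
After line 3 (b.append mutates the shared list): a = [28, 29, 32, 67], b = [28, 29, 32, 67]
After line 4 (same = a is b; same object -> True): same = True

True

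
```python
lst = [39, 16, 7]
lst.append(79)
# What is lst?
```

[39, 16, 7, 79]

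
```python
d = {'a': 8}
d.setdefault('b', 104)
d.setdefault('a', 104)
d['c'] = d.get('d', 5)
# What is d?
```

After line 1: d = {'a': 8}
After line 2 (setdefault adds 'b'=104): d = {'a': 8, 'b': 104}
After line 3 (setdefault 'a' no-op, already exists): d = {'a': 8, 'b': 104}
After line 4 (get('d', 5) returns default since 'd' not in d): d = {'a': 8, 'b': 104, 'c': 5}

{'a': 8, 'b': 104, 'c': 5}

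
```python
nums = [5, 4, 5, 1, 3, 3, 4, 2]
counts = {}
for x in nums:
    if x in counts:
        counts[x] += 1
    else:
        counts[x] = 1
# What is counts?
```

Initial: counts = {}, nums = [5, 4, 5, 1, 3, 3, 4, 2]
See 5: counts = {5: 1}
See 4: counts = {5: 1, 4: 1}
See 5: counts = {5: 2, 4: 1}
See 1: counts = {5: 2, 4: 1, 1: 1}
See 3: counts = {5: 2, 4: 1, 1: 1, 3: 1}
See 3: counts = {5: 2, 4: 1, 1: 1, 3: 2}
See 4: counts = {5: 2, 4: 2, 1: 1, 3: 2}
See 2: counts = {5: 2, 4: 2, 1: 1, 3: 2, 2: 1}

{5: 2, 4: 2, 1: 1, 3: 2, 2: 1}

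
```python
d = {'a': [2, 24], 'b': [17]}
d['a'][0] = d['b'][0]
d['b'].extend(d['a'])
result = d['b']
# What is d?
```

After line 1: d = {'a': [2, 24], 'b': [17]}
After line 2 (a[0] = b[0] = 17): d = {'a': [17, 24], 'b': [17]}
After line 3 (b.extend(a) appends [17, 24]): d = {'a': [17, 24], 'b': [17, 17, 24]}
After line 4: result = d['b'] = [17, 17, 24]

{'a': [17, 24], 'b': [17, 17, 24]}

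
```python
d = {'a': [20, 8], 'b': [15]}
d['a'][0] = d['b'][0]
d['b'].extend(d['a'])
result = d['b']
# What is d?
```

After line 1: d = {'a': [20, 8], 'b': [15]}
After line 2 (a[0] = b[0] = 15): d = {'a': [15, 8], 'b': [15]}
After line 3 (b.extend(a) appends [15, 8]): d = {'a': [15, 8], 'b': [15, 15, 8]}
After line 4: result = d['b'] = [15, 15, 8]

{'a': [15, 8], 'b': [15, 15, 8]}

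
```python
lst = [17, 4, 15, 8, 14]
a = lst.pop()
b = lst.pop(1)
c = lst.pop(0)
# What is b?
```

After line 1: lst = [17, 4, 15, 8, 14]
After line 2 (pop() -> a = 14): lst = [17, 4, 15, 8]
After line 3 (pop(1) -> b = 4): lst = [17, 15, 8]
After line 4 (pop(0) -> c = 17): lst = [15, 8]

4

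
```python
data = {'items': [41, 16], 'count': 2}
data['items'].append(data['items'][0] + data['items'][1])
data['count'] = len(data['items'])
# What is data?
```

After line 1: data = {'items': [41, 16], 'count': 2}
After line 2 (append 41 + 16 = 57): data = {'items': [41, 16, 57], 'count': 2}
After line 3 (count = len(items) = 3): data = {'items': [41, 16, 57], 'count': 3}

{'items': [41, 16, 57], 'count': 3}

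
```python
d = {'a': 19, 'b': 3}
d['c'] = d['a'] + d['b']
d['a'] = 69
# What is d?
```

After line 1: d = {'a': 19, 'b': 3}
After line 2 (d['c'] = 19 + 3): d = {'a': 19, 'b': 3, 'c': 22}
After line 3: d = {'a': 69, 'b': 3, 'c': 22}

{'a': 69, 'b': 3, 'c': 22}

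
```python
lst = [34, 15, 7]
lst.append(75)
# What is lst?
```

[34, 15, 7, 75]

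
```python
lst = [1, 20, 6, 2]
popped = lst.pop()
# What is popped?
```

2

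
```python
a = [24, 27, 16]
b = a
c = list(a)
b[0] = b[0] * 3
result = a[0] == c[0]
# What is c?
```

After line 1: a = [24, 27, 16]
After line 2 (b = a, alias): a = [24, 27, 16], b = [24, 27, 16]
After line 3 (c = list(a) is a copy, new object): c = [24, 27, 16]
After line 4 (b[0] = 24 * 3 = 72; mutates shared a/b): a = b = [72, 27, 16], c = [24, 27, 16]
After line 5 (a[0] = 72, c[0] = 24; result = False)

[24, 27, 16]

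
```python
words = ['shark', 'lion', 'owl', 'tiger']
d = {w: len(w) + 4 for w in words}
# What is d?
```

{'shark': 9, 'lion': 8, 'owl': 7, 'tiger': 9}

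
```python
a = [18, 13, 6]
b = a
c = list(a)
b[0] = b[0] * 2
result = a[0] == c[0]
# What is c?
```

After line 1: a = [18, 13, 6]
After line 2 (b = a, alias): a = [18, 13, 6], b = [18, 13, 6]
After line 3 (c = list(a) is a copy, new object): c = [18, 13, 6]
After line 4 (b[0] = 18 * 2 = 36; mutates shared a/b): a = b = [36, 13, 6], c = [18, 13, 6]
After line 5 (a[0] = 36, c[0] = 18; result = False)

[18, 13, 6]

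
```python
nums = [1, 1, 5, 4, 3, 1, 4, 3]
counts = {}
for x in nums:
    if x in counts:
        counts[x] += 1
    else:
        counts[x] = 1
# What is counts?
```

Initial: counts = {}, nums = [1, 1, 5, 4, 3, 1, 4, 3]
See 1: counts = {1: 1}
See 1: counts = {1: 2}
See 5: counts = {1: 2, 5: 1}
See 4: counts = {1: 2, 5: 1, 4: 1}
See 3: counts = {1: 2, 5: 1, 4: 1, 3: 1}
See 1: counts = {1: 3, 5: 1, 4: 1, 3: 1}
See 4: counts = {1: 3, 5: 1, 4: 2, 3: 1}
See 3: counts = {1: 3, 5: 1, 4: 2, 3: 2}

{1: 3, 5: 1, 4: 2, 3: 2}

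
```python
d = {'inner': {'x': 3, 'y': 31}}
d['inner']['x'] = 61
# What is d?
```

After line 1: d = {'inner': {'x': 3, 'y': 31}}
After line 2 (inner x overwritten): d = {'inner': {'x': 61, 'y': 31}}

{'inner': {'x': 61, 'y': 31}}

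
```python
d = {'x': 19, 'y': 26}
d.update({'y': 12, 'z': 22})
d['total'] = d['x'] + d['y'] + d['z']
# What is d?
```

After line 1: d = {'x': 19, 'y': 26}
After line 2 (y overwritten, z added): d = {'x': 19, 'y': 12, 'z': 22}
After line 3 (total = 19 + 12 + 22 = 53): d = {'x': 19, 'y': 12, 'z': 22, 'total': 53}

{'x': 19, 'y': 12, 'z': 22, 'total': 53}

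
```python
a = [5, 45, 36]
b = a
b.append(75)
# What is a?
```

After line 1: a = [5, 45, 36]
After line 2 (b = a is an alias, same object): a = [5, 45, 36], b = [5, 45, 36]
After line 3 (b.append mutates the shared list): a = [5, 45, 36, 75], b = [5, 45, 36, 75]

[5, 45, 36, 75]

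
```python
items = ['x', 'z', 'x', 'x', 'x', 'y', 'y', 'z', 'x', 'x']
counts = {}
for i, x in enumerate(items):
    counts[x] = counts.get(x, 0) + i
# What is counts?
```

Initial: counts = {}, items = ['x', 'z', 'x', 'x', 'x', 'y', 'y', 'z', 'x', 'x']
i=0, x='x': counts = {'x': 0}
i=1, x='z': counts = {'x': 0, 'z': 1}
i=2, x='x': counts = {'x': 2, 'z': 1}
i=3, x='x': counts = {'x': 5, 'z': 1}
i=4, x='x': counts = {'x': 9, 'z': 1}
i=5, x='y': counts = {'x': 9, 'z': 1, 'y': 5}
i=6, x='y': counts = {'x': 9, 'z': 1, 'y': 11}
i=7, x='z': counts = {'x': 9, 'z': 8, 'y': 11}
i=8, x='x': counts = {'x': 17, 'z': 8, 'y': 11}
i=9, x='x': counts = {'x': 26, 'z': 8, 'y': 11}

{'x': 26, 'z': 8, 'y': 11}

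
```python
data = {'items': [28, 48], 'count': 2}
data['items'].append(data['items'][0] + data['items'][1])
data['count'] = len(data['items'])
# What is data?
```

After line 1: data = {'items': [28, 48], 'count': 2}
After line 2 (append 28 + 48 = 76): data = {'items': [28, 48, 76], 'count': 2}
After line 3 (count = len(items) = 3): data = {'items': [28, 48, 76], 'count': 3}

{'items': [28, 48, 76], 'count': 3}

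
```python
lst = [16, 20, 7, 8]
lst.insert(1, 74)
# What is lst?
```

[16, 74, 20, 7, 8]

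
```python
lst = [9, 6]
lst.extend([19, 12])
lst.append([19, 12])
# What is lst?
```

After line 1: lst = [9, 6]
After line 2 (extend unpacks [19, 12]): lst = [9, 6, 19, 12]
After line 3 (append adds [19, 12] as single element): lst = [9, 6, 19, 12, [19, 12]]

[9, 6, 19, 12, [19, 12]]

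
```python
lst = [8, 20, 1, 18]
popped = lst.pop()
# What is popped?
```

18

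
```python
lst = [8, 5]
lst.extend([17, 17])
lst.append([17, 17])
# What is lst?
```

After line 1: lst = [8, 5]
After line 2 (extend unpacks [17, 17]): lst = [8, 5, 17, 17]
After line 3 (append adds [17, 17] as single element): lst = [8, 5, 17, 17, [17, 17]]

[8, 5, 17, 17, [17, 17]]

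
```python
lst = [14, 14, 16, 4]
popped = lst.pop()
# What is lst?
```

[14, 14, 16]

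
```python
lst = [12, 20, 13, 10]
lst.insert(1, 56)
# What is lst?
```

[12, 56, 20, 13, 10]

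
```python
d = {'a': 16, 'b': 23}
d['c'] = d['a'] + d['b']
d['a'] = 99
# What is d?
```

After line 1: d = {'a': 16, 'b': 23}
After line 2 (d['c'] = 16 + 23): d = {'a': 16, 'b': 23, 'c': 39}
After line 3: d = {'a': 99, 'b': 23, 'c': 39}

{'a': 99, 'b': 23, 'c': 39}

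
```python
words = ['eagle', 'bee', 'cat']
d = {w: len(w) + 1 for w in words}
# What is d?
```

{'eagle': 6, 'bee': 4, 'cat': 4}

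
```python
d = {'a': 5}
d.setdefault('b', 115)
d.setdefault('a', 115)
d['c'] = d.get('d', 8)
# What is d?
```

After line 1: d = {'a': 5}
After line 2 (setdefault adds 'b'=115): d = {'a': 5, 'b': 115}
After line 3 (setdefault 'a' no-op, already exists): d = {'a': 5, 'b': 115}
After line 4 (get('d', 8) returns default since 'd' not in d): d = {'a': 5, 'b': 115, 'c': 8}

{'a': 5, 'b': 115, 'c': 8}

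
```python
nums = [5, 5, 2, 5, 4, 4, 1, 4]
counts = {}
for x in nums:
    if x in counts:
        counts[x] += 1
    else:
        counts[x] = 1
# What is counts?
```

Initial: counts = {}, nums = [5, 5, 2, 5, 4, 4, 1, 4]
See 5: counts = {5: 1}
See 5: counts = {5: 2}
See 2: counts = {5: 2, 2: 1}
See 5: counts = {5: 3, 2: 1}
See 4: counts = {5: 3, 2: 1, 4: 1}
See 4: counts = {5: 3, 2: 1, 4: 2}
See 1: counts = {5: 3, 2: 1, 4: 2, 1: 1}
See 4: counts = {5: 3, 2: 1, 4: 3, 1: 1}

{5: 3, 2: 1, 4: 3, 1: 1}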